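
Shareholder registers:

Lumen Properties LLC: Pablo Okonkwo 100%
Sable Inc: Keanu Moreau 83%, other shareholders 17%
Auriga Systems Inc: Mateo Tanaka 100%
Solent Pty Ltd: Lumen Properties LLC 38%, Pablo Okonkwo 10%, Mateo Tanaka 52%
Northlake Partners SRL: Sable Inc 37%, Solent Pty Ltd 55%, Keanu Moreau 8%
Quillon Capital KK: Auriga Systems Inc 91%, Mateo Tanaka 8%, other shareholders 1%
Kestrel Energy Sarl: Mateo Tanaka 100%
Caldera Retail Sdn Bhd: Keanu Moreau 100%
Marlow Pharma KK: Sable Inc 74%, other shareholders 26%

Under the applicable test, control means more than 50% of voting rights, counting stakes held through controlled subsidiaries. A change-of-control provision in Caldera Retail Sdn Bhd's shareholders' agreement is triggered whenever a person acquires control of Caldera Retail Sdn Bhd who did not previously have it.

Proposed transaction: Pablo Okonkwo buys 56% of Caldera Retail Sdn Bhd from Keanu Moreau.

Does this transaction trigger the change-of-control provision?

Yes

The purchase adds only to Pablo's holdings (Keanu's stake shrinks), so Pablo is the only person who could newly come to control Caldera.
Pablo holds 100% of Lumen, so Pablo controls Lumen.
Neither Pablo nor any entity Pablo controls holds any voting interest in Caldera.
So before the transaction, Pablo does not control Caldera.
After the purchase, Pablo holds 56% of Caldera directly, and Keanu's stake falls to 44%.
Pablo holds 56% of Caldera, so Pablo controls Caldera.
Pablo did not control Caldera before and does after, so the clause is triggered.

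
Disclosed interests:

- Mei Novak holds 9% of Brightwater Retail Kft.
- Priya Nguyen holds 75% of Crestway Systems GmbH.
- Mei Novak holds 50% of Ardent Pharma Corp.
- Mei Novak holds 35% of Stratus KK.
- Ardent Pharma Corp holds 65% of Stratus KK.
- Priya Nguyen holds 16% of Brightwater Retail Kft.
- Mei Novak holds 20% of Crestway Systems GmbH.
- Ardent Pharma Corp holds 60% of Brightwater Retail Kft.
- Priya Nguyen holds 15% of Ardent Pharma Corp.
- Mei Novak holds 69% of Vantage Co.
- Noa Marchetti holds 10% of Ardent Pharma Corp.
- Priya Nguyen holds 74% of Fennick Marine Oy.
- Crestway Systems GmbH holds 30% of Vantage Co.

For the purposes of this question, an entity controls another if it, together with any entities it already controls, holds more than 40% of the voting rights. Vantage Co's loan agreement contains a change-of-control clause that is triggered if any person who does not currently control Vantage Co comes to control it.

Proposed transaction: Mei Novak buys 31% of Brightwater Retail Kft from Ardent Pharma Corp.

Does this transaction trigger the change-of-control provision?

The purchase adds only to Mei's holdings (Ardent's stake shrinks), so Mei is the only person who could newly come to control Vantage.
Mei holds 69% of Vantage, so Mei controls Vantage.
So Mei already controls Vantage before the transaction.
After the purchase, Mei's direct stake in Brightwater rises to 9% + 31% = 40%, and Ardent's stake falls to 29%.
Mei controlled Vantage already, so this is not a new person acquiring control; every other person's position is unchanged or reduced.
No new person acquires control, so the clause is not triggered.

No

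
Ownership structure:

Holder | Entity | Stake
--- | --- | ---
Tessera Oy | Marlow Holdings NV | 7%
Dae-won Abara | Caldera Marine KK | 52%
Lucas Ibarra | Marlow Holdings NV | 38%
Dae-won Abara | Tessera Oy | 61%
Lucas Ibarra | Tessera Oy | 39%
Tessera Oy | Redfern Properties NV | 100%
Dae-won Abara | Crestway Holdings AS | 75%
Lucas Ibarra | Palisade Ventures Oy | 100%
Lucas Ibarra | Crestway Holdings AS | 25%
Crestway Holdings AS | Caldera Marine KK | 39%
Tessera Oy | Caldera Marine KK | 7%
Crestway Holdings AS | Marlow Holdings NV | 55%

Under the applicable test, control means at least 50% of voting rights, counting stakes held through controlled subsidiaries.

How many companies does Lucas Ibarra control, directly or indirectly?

1

Lucas holds 100% of Palisade, so Lucas controls Palisade.
No other company's threshold is met.
Lucas controls 1 company.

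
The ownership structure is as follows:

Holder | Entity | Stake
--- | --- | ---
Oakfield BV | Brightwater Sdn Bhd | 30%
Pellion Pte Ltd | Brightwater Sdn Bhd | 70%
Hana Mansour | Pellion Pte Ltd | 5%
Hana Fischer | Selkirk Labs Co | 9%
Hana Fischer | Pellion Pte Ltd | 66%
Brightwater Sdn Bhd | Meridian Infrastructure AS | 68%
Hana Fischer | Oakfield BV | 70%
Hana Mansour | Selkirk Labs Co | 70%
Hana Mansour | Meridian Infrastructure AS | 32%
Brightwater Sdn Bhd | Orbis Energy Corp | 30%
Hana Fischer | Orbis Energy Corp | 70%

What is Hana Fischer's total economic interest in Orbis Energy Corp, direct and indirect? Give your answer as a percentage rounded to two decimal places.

Hana Fischer reaches Orbis along 3 paths.
Via Pellion → Brightwater: 66% × 70% × 30% = 13.86%.
Via Oakfield → Brightwater: 70% × 30% × 30% = 6.3%.
Direct stake: 70% = 70%.
Total: 13.86% + 6.3% + 70% = 90.16%.

90.16%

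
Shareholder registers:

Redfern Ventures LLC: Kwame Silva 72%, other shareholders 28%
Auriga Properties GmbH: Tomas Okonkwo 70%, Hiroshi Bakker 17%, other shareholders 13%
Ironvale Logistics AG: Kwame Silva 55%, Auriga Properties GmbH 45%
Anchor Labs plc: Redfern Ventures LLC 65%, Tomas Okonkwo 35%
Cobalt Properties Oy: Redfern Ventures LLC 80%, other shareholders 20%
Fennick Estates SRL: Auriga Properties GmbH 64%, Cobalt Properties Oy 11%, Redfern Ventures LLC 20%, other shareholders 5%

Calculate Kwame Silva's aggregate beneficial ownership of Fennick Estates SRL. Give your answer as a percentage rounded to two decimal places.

20.74%

Kwame reaches Fennick along 2 paths.
Via Redfern → Cobalt: 72% × 80% × 11% = 6.336%.
Via Redfern: 72% × 20% = 14.4%.
Total: 6.336% + 14.4% = 20.736%.
Rounded: 20.74%.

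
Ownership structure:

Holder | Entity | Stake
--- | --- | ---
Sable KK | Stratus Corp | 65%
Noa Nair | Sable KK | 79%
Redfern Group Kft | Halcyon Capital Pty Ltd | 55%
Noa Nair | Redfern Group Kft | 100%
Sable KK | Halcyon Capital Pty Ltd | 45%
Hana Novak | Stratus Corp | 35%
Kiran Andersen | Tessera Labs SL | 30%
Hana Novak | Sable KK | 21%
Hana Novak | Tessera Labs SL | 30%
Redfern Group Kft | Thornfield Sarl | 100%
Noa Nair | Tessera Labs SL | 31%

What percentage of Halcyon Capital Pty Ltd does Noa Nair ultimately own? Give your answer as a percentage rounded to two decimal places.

90.55%

Noa reaches Halcyon along 2 paths.
Via Sable: 79% × 45% = 35.55%.
Via Redfern: 100% × 55% = 55%.
Total: 35.55% + 55% = 90.55%.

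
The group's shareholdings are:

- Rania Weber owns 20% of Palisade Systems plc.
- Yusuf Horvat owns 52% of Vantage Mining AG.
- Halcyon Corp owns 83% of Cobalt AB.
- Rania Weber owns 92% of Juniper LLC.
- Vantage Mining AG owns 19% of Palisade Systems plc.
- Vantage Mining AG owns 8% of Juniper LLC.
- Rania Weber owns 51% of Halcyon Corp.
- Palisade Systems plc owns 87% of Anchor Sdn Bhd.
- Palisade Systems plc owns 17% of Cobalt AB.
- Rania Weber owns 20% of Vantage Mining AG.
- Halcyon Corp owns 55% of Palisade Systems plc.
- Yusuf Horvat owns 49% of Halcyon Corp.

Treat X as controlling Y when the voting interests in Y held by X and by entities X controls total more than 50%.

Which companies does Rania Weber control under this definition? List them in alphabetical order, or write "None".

Anchor Sdn Bhd, Cobalt AB, Halcyon Corp, Juniper LLC, Palisade Systems plc

Rania holds 51% of Halcyon, so Rania controls Halcyon.
Halcyon and Rania together hold 55% + 20% = 75% of Palisade, so Rania controls Palisade.
Palisade and Halcyon together hold 17% + 83% = 100% of Cobalt, so Rania controls Cobalt.
Palisade holds 87% of Anchor, so Rania controls Anchor.
Rania holds 92% of Juniper, so Rania controls Juniper.
No other company's threshold is met.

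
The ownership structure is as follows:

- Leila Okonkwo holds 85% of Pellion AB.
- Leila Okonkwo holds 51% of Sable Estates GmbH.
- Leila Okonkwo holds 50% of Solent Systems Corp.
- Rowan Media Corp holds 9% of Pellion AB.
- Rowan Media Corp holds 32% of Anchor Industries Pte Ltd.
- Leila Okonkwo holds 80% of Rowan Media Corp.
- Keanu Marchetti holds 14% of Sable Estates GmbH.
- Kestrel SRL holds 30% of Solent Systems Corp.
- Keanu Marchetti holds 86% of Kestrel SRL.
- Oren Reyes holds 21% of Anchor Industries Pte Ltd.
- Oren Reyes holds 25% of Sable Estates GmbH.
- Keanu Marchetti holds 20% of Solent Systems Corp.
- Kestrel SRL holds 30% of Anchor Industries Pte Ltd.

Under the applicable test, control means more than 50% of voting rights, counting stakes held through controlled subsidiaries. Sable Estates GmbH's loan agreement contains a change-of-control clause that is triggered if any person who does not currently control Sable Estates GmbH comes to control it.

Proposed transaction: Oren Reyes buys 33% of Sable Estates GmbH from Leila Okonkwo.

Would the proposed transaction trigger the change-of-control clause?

Yes

The purchase adds only to Oren's holdings (Leila's stake shrinks), so Oren is the only person who could newly come to control Sable.
Oren's largest direct stake is 25% in Sable, which does not meet the threshold, so Oren controls no company.
In Sable, Oren's side holds only 25%, not > 50%.
So before the transaction, Oren does not control Sable.
After the purchase, Oren's direct stake in Sable rises to 25% + 33% = 58%, and Leila's stake falls to 18%.
Oren holds 58% of Sable, so Oren controls Sable.
Oren did not control Sable before and does after, so the clause is triggered.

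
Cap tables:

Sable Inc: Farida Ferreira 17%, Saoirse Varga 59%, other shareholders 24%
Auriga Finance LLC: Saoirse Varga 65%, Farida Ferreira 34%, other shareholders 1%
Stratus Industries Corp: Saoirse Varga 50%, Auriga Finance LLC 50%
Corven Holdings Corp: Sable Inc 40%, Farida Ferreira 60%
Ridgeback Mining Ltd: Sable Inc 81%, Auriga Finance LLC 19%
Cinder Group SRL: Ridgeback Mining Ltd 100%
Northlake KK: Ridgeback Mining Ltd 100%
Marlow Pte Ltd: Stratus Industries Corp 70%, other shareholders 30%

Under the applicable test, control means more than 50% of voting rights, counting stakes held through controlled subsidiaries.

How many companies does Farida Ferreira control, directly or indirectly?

Farida holds 60% of Corven, so Farida controls Corven.
No other company's threshold is met.
Farida controls 1 company.

1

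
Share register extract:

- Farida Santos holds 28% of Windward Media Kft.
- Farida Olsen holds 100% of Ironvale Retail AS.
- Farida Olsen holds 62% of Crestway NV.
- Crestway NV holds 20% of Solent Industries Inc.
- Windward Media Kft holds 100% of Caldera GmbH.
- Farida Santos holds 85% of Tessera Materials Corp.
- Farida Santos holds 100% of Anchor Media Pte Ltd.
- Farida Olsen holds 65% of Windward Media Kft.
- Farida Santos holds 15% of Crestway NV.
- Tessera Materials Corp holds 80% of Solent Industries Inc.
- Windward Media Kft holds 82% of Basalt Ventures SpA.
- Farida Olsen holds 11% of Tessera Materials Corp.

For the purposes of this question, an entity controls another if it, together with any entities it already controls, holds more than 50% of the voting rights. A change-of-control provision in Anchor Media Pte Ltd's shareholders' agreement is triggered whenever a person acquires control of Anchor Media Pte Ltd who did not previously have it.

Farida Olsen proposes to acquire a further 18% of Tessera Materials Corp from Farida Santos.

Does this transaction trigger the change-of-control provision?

The purchase adds only to Farida Olsen's holdings (Farida Santos's stake shrinks), so Farida Olsen is the only person who could newly come to control Anchor.
Farida Olsen holds 62% of Crestway, so Farida Olsen controls Crestway.
Farida Olsen holds 65% of Windward, so Farida Olsen controls Windward.
Windward holds 82% of Basalt, so Farida Olsen controls Basalt.
Windward holds 100% of Caldera, so Farida Olsen controls Caldera.
Farida Olsen holds 100% of Ironvale, so Farida Olsen controls Ironvale.
Neither Farida Olsen nor any entity Farida Olsen controls holds any voting interest in Anchor.
So before the transaction, Farida Olsen does not control Anchor.
After the purchase, Farida Olsen's direct stake in Tessera rises to 11% + 18% = 29%, and Farida Santos's stake falls to 67%.
Farida Olsen's side now holds 29% of Tessera, not > 50%, so Farida Olsen still does not control Tessera.
After the transaction, neither Farida Olsen nor any entity Farida Olsen controls holds a voting interest in Anchor, so Farida Olsen still does not control it.
No new person acquires control, so the clause is not triggered.

No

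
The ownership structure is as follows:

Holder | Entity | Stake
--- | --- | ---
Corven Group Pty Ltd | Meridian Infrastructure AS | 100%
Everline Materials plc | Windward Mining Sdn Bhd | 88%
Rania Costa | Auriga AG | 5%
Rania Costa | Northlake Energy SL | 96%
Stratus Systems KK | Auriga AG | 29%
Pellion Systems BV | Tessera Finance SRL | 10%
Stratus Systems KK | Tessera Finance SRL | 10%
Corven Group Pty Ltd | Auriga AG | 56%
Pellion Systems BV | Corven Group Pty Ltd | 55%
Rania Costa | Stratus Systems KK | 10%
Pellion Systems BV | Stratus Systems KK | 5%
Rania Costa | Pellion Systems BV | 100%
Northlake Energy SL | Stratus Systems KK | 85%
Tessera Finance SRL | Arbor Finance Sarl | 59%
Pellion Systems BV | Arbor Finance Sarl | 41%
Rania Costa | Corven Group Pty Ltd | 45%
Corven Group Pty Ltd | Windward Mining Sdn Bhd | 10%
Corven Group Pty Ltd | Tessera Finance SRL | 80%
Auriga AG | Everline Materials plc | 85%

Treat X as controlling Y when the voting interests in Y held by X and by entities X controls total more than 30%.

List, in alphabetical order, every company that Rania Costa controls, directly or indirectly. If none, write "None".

Rania holds 96% of Northlake, so Rania controls Northlake.
Rania holds 100% of Pellion, so Rania controls Pellion.
Rania and Pellion together hold 45% + 55% = 100% of Corven, so Rania controls Corven.
Northlake and Rania and Pellion together hold 85% + 10% + 5% = 100% of Stratus, so Rania controls Stratus.
Stratus and Rania and Corven together hold 29% + 5% + 56% = 90% of Auriga, so Rania controls Auriga.
Pellion and Corven and Stratus together hold 10% + 80% + 10% = 100% of Tessera, so Rania controls Tessera.
Pellion and Tessera together hold 41% + 59% = 100% of Arbor, so Rania controls Arbor.
Auriga holds 85% of Everline, so Rania controls Everline.
Corven holds 100% of Meridian, so Rania controls Meridian.
Everline and Corven together hold 88% + 10% = 98% of Windward, so Rania controls Windward.

Arbor Finance Sarl, Auriga AG, Corven Group Pty Ltd, Everline Materials plc, Meridian Infrastructure AS, Northlake Energy SL, Pellion Systems BV, Stratus Systems KK, Tessera Finance SRL, Windward Mining Sdn Bhd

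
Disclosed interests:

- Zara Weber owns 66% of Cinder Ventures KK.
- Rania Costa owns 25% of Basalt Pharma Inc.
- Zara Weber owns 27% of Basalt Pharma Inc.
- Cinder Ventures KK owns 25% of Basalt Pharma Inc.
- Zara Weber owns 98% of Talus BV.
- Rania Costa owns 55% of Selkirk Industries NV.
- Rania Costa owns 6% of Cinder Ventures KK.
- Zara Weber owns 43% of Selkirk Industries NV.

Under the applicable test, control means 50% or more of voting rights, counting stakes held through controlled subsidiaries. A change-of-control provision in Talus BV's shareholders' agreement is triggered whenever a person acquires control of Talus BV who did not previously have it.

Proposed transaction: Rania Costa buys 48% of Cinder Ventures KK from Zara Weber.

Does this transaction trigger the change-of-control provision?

The purchase adds only to Rania's holdings (Zara's stake shrinks), so Rania is the only person who could newly come to control Talus.
Rania holds 55% of Selkirk, so Rania controls Selkirk.
Neither Rania nor any entity Rania controls holds any voting interest in Talus.
So before the transaction, Rania does not control Talus.
After the purchase, Rania's direct stake in Cinder rises to 6% + 48% = 54%, and Zara's stake falls to 18%.
Rania holds 54% of Cinder, so Rania controls Cinder.
Cinder and Rania together hold 25% + 25% = 50% of Basalt, so Rania controls Basalt.
After the transaction, neither Rania nor any entity Rania controls holds a voting interest in Talus, so Rania still does not control it.
No new person acquires control, so the clause is not triggered.

No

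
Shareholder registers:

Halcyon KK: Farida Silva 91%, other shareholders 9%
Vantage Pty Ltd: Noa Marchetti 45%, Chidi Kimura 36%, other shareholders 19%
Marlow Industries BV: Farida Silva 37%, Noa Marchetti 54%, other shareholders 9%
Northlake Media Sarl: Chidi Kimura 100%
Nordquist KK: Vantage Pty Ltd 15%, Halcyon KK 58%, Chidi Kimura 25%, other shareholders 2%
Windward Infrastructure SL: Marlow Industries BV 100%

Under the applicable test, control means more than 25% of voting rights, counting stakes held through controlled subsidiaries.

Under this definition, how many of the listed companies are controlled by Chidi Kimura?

3

Chidi holds 36% of Vantage, so Chidi controls Vantage.
Chidi holds 100% of Northlake, so Chidi controls Northlake.
Vantage and Chidi together hold 15% + 25% = 40% of Nordquist, so Chidi controls Nordquist.
No other company's threshold is met.
Chidi controls 3 companies.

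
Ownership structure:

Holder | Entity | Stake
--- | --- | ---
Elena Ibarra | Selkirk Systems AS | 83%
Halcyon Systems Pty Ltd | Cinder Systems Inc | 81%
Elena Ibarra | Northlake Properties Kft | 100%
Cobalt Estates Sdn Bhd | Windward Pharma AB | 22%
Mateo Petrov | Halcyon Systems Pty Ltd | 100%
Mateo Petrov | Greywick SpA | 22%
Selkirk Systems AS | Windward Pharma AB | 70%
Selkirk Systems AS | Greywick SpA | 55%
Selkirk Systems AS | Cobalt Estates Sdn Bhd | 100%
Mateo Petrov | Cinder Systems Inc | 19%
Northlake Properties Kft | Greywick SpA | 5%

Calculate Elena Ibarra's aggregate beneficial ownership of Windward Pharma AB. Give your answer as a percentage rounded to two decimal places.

Elena reaches Windward along 2 paths.
Via Selkirk: 83% × 70% = 58.1%.
Via Selkirk → Cobalt: 83% × 100% × 22% = 18.26%.
Total: 58.1% + 18.26% = 76.36%.

76.36%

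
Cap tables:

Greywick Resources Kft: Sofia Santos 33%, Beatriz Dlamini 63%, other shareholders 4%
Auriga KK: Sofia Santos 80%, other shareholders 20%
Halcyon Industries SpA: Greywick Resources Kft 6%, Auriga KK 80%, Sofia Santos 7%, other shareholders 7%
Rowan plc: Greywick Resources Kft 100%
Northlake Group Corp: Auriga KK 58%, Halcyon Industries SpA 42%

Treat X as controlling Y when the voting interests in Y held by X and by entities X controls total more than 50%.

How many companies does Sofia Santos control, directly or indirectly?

Sofia holds 80% of Auriga, so Sofia controls Auriga.
Auriga and Sofia together hold 80% + 7% = 87% of Halcyon, so Sofia controls Halcyon.
Auriga and Halcyon together hold 58% + 42% = 100% of Northlake, so Sofia controls Northlake.
No other company's threshold is met.
Sofia controls 3 companies.

3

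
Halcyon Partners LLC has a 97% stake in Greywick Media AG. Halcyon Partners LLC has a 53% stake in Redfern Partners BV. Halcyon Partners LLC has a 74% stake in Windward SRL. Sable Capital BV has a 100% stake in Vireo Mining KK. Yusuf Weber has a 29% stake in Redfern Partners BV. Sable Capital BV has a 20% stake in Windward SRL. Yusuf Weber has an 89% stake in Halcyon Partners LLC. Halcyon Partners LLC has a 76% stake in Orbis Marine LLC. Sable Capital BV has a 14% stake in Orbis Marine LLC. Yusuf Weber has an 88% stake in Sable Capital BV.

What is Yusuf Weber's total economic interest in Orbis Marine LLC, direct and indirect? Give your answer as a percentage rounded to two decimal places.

79.96%

Yusuf reaches Orbis along 2 paths.
Via Sable: 88% × 14% = 12.32%.
Via Halcyon: 89% × 76% = 67.64%.
Total: 12.32% + 67.64% = 79.96%.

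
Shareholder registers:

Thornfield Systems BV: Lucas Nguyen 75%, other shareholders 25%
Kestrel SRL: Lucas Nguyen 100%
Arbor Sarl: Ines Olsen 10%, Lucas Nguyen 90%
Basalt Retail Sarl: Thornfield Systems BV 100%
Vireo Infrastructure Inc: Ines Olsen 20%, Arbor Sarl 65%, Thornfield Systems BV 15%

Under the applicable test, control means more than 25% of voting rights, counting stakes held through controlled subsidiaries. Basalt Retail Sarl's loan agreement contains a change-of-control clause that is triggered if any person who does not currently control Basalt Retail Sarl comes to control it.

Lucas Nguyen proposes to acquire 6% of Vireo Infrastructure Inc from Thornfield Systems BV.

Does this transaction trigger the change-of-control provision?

No

The purchase adds only to Lucas's holdings (Thornfield's stake shrinks), so Lucas is the only person who could newly come to control Basalt.
Lucas holds 75% of Thornfield, so Lucas controls Thornfield.
Thornfield holds 100% of Basalt, so Lucas controls Basalt.
So Lucas already controls Basalt before the transaction.
After the purchase, Lucas holds 6% of Vireo directly, and Thornfield's stake falls to 9%.
Lucas controlled Basalt already, so this is not a new person acquiring control; every other person's position is unchanged or reduced.
No new person acquires control, so the clause is not triggered.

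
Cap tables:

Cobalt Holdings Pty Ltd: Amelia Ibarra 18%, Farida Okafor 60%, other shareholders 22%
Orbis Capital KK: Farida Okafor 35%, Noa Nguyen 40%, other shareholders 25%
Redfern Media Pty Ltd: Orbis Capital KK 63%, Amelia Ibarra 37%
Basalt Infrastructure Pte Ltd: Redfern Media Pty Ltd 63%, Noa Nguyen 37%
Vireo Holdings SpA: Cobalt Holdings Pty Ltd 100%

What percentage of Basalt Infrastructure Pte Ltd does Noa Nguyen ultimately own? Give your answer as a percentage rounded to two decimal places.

Noa reaches Basalt along 2 paths.
Via Orbis → Redfern: 40% × 63% × 63% = 15.876%.
Direct stake: 37% = 37%.
Total: 15.876% + 37% = 52.876%.
Rounded: 52.88%.

52.88%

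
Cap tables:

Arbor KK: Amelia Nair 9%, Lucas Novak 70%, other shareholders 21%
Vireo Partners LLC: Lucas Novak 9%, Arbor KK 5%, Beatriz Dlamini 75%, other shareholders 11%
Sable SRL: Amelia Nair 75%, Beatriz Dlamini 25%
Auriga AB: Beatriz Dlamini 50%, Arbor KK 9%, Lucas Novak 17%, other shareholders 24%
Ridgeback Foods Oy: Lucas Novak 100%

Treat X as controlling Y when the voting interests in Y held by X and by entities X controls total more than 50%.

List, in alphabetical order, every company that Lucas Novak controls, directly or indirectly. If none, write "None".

Arbor KK, Ridgeback Foods Oy

Lucas holds 70% of Arbor, so Lucas controls Arbor.
Lucas holds 100% of Ridgeback, so Lucas controls Ridgeback.
No other company's threshold is met.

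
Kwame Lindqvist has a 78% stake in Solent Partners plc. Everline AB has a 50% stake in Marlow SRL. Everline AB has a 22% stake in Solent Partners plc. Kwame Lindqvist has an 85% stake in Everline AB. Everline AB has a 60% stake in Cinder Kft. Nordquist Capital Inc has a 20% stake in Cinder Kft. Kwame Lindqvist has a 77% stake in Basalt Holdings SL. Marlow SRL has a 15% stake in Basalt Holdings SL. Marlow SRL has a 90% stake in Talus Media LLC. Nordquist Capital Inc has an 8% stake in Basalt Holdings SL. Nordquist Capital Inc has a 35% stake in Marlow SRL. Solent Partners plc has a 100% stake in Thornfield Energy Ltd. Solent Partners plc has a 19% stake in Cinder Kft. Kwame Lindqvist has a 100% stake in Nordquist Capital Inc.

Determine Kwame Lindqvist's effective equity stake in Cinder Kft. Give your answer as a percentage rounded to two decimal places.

Kwame reaches Cinder along 4 paths.
Via Everline → Solent: 85% × 22% × 19% = 3.553%.
Via Solent: 78% × 19% = 14.82%.
Via Everline: 85% × 60% = 51%.
Via Nordquist: 100% × 20% = 20%.
Total: 3.553% + 14.82% + 51% + 20% = 89.373%.
Rounded: 89.37%.

89.37%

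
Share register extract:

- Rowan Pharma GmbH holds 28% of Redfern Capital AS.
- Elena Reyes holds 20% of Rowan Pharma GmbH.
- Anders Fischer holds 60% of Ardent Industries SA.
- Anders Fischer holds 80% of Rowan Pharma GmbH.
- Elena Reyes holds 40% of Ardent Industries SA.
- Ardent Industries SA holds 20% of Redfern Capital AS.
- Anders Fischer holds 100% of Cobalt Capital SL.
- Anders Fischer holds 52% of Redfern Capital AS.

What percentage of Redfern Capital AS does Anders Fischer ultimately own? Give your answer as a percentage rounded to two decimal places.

Anders reaches Redfern along 3 paths.
Direct stake: 52% = 52%.
Via Ardent: 60% × 20% = 12%.
Via Rowan: 80% × 28% = 22.4%.
Total: 52% + 12% + 22.4% = 86.4%.
Rounded: 86.40%.

86.40%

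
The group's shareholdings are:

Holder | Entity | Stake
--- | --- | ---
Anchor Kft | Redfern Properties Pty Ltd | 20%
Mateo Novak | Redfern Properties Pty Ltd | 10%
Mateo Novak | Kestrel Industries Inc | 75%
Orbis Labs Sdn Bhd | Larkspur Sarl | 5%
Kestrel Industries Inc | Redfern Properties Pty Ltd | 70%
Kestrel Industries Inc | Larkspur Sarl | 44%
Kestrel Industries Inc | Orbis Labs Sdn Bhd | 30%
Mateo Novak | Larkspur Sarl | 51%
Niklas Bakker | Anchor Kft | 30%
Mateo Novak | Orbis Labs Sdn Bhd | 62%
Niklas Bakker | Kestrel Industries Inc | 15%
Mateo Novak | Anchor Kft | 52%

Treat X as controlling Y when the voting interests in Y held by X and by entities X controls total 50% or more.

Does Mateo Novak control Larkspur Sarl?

Yes

Mateo holds 75% of Kestrel, so Mateo controls Kestrel.
Mateo and Kestrel together hold 62% + 30% = 92% of Orbis, so Mateo controls Orbis.
Kestrel and Orbis and Mateo together hold 44% + 5% + 51% = 100% of Larkspur, so Mateo controls Larkspur.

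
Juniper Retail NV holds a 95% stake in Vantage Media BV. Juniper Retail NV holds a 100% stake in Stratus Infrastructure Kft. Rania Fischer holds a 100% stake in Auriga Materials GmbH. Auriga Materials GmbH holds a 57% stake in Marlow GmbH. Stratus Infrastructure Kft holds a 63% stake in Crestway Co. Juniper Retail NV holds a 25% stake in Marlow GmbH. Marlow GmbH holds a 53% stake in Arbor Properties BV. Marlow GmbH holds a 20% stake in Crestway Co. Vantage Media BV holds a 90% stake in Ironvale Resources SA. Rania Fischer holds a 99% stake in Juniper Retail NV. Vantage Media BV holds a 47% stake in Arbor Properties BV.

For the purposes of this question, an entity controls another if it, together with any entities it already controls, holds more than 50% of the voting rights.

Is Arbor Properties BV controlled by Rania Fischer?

Rania holds 99% of Juniper, so Rania controls Juniper.
Juniper holds 95% of Vantage, so Rania controls Vantage.
Rania holds 100% of Auriga, so Rania controls Auriga.
Juniper and Auriga together hold 25% + 57% = 82% of Marlow, so Rania controls Marlow.
Vantage and Marlow together hold 47% + 53% = 100% of Arbor, so Rania controls Arbor.

Yes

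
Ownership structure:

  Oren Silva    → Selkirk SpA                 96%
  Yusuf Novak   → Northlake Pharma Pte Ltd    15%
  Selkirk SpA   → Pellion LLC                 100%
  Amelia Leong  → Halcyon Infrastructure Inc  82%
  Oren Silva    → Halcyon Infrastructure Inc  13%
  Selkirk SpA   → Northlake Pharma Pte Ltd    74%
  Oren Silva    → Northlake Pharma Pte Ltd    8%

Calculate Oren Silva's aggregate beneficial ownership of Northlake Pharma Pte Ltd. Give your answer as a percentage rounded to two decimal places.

79.04%

Oren reaches Northlake along 2 paths.
Via Selkirk: 96% × 74% = 71.04%.
Direct stake: 8% = 8%.
Total: 71.04% + 8% = 79.04%.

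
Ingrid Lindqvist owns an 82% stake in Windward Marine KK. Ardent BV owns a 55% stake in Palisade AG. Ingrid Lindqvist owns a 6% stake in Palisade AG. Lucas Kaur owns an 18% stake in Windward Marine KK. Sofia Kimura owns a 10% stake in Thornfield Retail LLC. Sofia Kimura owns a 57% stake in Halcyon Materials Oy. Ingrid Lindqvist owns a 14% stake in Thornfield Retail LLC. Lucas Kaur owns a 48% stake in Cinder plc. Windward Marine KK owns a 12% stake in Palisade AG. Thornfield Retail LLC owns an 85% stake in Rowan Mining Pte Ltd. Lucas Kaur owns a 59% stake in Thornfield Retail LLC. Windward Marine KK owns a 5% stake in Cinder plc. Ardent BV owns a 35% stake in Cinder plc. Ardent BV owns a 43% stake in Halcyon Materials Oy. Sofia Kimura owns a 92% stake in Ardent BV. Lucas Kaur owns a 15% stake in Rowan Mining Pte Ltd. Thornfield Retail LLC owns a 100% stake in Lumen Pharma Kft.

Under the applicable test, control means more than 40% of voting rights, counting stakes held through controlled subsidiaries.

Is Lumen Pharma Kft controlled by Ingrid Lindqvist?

No

Ingrid holds 82% of Windward, so Ingrid controls Windward.
Neither Ingrid nor any entity Ingrid controls holds any voting interest in Lumen.
So Ingrid does not control Lumen.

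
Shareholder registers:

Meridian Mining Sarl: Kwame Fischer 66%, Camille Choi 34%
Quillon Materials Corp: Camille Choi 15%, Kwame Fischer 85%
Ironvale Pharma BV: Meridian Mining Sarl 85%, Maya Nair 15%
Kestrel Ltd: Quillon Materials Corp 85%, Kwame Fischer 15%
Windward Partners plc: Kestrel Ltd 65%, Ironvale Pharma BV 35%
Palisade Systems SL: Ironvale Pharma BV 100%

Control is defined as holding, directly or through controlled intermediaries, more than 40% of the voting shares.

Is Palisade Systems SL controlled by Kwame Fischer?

Yes

Kwame holds 66% of Meridian, so Kwame controls Meridian.
Meridian holds 85% of Ironvale, so Kwame controls Ironvale.
Ironvale holds 100% of Palisade, so Kwame controls Palisade.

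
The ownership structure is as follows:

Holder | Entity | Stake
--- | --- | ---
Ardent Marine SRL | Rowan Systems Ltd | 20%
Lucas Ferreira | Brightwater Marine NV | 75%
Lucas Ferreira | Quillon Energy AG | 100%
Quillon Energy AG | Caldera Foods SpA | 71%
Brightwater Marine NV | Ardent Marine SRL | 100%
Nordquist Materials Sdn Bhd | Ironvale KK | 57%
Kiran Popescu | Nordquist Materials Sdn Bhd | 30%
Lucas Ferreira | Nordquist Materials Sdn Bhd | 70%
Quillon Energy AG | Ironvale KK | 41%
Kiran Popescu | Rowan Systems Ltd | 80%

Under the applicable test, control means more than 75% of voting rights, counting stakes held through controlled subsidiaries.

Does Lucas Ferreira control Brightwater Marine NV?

Lucas holds 100% of Quillon, so Lucas controls Quillon.
In Brightwater, Lucas's side holds only 75%, not > 75%.
So Lucas does not control Brightwater.

No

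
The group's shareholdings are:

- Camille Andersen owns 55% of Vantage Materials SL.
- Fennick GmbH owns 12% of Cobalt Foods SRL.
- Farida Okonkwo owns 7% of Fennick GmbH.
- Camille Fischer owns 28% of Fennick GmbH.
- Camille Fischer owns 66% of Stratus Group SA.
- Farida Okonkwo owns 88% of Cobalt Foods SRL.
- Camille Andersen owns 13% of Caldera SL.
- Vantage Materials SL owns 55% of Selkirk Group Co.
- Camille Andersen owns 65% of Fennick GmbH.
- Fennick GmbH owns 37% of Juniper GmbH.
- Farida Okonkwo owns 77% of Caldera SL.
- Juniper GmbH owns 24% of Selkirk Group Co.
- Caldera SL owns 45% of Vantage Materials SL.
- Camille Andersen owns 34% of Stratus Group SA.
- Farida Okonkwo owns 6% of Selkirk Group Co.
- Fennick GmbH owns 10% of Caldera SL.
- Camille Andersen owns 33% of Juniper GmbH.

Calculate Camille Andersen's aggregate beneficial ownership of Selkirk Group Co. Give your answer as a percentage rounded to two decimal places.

Camille Andersen reaches Selkirk along 5 paths.
Via Fennick → Juniper: 65% × 37% × 24% = 5.772%.
Via Juniper: 33% × 24% = 7.92%.
Via Vantage: 55% × 55% = 30.25%.
Via Fennick → Caldera → Vantage: 65% × 10% × 45% × 55% = 1.60875%.
Via Caldera → Vantage: 13% × 45% × 55% = 3.2175%.
Total: 5.772% + 7.92% + 30.25% + 1.60875% + 3.2175% = 48.76825%.
Rounded: 48.77%.

48.77%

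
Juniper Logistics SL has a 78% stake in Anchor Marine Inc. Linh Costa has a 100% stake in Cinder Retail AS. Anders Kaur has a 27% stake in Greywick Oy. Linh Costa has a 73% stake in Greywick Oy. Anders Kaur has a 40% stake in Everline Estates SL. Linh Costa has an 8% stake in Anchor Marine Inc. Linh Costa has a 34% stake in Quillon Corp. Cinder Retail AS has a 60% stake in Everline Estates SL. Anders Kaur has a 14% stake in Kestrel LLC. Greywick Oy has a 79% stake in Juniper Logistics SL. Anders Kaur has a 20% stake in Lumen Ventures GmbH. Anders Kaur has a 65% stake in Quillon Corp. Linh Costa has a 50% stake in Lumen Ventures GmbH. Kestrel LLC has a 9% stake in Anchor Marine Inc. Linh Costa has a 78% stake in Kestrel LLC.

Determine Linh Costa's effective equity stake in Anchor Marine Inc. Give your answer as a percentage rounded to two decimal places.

60.00%

Linh reaches Anchor along 3 paths.
Direct stake: 8% = 8%.
Via Kestrel: 78% × 9% = 7.02%.
Via Greywick → Juniper: 73% × 79% × 78% = 44.9826%.
Total: 8% + 7.02% + 44.9826% = 60.0026%.
Rounded: 60.00%.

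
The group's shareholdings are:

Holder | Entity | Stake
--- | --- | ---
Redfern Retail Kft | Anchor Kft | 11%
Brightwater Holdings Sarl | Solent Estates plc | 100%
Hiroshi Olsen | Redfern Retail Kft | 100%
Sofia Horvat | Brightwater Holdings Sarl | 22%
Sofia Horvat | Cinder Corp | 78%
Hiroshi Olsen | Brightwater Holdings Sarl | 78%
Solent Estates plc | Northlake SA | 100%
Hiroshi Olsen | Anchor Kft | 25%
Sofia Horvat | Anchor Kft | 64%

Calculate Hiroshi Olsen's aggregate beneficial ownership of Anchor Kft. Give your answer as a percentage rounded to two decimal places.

36.00%

Hiroshi reaches Anchor along 2 paths.
Direct stake: 25% = 25%.
Via Redfern: 100% × 11% = 11%.
Total: 25% + 11% = 36%.
Rounded: 36.00%.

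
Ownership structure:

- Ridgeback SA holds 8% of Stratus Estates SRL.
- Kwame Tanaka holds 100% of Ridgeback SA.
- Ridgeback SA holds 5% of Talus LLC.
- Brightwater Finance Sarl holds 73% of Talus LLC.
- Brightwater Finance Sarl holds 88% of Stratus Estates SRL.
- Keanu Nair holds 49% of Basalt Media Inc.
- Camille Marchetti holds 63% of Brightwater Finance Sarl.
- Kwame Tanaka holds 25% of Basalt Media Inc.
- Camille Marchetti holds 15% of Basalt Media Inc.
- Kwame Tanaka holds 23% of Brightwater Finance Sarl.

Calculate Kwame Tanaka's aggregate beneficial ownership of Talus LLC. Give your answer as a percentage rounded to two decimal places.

21.79%

Kwame reaches Talus along 2 paths.
Via Brightwater: 23% × 73% = 16.79%.
Via Ridgeback: 100% × 5% = 5%.
Total: 16.79% + 5% = 21.79%.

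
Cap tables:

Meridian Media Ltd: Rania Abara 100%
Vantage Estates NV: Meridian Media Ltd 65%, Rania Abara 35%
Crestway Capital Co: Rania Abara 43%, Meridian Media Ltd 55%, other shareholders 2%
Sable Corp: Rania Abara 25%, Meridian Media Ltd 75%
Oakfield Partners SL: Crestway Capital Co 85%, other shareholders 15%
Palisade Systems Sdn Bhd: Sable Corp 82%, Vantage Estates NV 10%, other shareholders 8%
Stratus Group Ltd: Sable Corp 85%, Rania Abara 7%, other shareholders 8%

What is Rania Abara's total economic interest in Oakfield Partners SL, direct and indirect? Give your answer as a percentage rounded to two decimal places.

83.30%

Rania reaches Oakfield along 2 paths.
Via Crestway: 43% × 85% = 36.55%.
Via Meridian → Crestway: 100% × 55% × 85% = 46.75%.
Total: 36.55% + 46.75% = 83.3%.
Rounded: 83.30%.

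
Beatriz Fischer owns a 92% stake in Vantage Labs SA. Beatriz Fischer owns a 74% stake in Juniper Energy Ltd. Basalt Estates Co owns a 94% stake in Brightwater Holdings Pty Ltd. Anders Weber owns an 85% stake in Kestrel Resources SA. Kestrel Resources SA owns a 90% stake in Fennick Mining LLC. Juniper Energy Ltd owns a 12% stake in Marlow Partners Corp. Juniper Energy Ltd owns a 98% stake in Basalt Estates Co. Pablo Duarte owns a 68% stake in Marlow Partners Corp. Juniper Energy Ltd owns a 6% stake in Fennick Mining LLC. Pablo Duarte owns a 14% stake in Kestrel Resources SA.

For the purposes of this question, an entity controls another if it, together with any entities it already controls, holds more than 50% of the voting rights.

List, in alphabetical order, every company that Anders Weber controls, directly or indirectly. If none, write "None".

Fennick Mining LLC, Kestrel Resources SA

Anders holds 85% of Kestrel, so Anders controls Kestrel.
Kestrel holds 90% of Fennick, so Anders controls Fennick.
No other company's threshold is met.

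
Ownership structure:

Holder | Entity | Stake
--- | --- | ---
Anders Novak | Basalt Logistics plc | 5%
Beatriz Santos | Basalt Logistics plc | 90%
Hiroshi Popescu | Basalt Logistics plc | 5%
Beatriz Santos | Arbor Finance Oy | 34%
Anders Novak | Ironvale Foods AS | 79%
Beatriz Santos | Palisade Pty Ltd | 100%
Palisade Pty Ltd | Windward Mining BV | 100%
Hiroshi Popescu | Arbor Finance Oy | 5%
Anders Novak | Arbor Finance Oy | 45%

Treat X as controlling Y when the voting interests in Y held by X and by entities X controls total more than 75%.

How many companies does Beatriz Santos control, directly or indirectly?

3

Beatriz holds 90% of Basalt, so Beatriz controls Basalt.
Beatriz holds 100% of Palisade, so Beatriz controls Palisade.
Palisade holds 100% of Windward, so Beatriz controls Windward.
No other company's threshold is met.
Beatriz controls 3 companies.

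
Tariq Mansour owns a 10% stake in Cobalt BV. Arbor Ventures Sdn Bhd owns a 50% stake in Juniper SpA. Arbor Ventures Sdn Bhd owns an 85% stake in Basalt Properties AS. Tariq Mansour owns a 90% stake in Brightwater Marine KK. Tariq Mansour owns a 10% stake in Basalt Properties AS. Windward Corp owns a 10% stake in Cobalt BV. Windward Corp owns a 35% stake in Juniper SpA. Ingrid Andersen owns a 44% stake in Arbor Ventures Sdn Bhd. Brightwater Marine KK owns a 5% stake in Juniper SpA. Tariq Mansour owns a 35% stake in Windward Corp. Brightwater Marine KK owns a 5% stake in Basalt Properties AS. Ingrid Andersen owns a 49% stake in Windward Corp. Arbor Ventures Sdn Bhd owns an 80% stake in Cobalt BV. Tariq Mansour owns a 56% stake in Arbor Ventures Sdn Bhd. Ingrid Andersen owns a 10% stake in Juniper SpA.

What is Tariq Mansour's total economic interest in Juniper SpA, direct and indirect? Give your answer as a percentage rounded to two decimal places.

44.75%

Tariq reaches Juniper along 3 paths.
Via Arbor: 56% × 50% = 28%.
Via Windward: 35% × 35% = 12.25%.
Via Brightwater: 90% × 5% = 4.5%.
Total: 28% + 12.25% + 4.5% = 44.75%.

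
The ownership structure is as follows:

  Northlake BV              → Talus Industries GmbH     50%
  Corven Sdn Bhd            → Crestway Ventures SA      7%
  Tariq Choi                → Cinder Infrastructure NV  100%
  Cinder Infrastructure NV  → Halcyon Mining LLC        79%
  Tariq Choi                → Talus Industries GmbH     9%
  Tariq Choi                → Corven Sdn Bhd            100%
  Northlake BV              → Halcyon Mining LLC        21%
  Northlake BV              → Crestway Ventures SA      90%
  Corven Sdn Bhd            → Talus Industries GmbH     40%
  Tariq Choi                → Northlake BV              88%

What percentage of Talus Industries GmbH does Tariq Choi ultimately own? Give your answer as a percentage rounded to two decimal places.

93.00%

Tariq reaches Talus along 3 paths.
Via Northlake: 88% × 50% = 44%.
Direct stake: 9% = 9%.
Via Corven: 100% × 40% = 40%.
Total: 44% + 9% + 40% = 93%.
Rounded: 93.00%.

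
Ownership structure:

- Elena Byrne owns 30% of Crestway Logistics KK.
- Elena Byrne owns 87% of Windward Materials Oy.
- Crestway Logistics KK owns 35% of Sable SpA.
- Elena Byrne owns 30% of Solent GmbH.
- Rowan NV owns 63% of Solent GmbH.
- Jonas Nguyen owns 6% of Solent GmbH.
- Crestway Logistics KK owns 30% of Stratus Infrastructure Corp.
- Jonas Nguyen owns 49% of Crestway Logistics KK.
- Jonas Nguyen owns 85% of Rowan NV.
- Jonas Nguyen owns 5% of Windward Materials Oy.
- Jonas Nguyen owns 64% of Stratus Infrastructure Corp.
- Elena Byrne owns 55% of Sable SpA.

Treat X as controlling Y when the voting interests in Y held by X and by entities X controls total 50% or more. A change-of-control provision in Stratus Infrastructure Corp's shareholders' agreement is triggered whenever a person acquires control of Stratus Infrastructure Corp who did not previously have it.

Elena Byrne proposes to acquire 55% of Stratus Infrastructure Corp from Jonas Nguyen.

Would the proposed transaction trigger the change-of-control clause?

Yes

The purchase adds only to Elena's holdings (Jonas's stake shrinks), so Elena is the only person who could newly come to control Stratus.
Elena holds 87% of Windward, so Elena controls Windward.
Elena holds 55% of Sable, so Elena controls Sable.
Neither Elena nor any entity Elena controls holds any voting interest in Stratus.
So before the transaction, Elena does not control Stratus.
After the purchase, Elena holds 55% of Stratus directly, and Jonas's stake falls to 9%.
Elena holds 55% of Stratus, so Elena controls Stratus.
Elena did not control Stratus before and does after, so the clause is triggered.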